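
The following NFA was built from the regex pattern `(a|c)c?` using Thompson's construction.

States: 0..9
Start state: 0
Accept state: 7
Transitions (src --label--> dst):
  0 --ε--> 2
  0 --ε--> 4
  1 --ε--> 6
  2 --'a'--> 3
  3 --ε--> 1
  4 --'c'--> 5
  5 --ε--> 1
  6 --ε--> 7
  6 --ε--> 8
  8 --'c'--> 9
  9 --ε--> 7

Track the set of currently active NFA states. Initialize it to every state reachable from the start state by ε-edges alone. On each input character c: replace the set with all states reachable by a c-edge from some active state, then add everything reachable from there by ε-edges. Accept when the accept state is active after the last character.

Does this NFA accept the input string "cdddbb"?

initial (ε-close {0}): {0,2,4}
'c' @ 1: {1,5,6,7,8}  ✓accept
'd' @ 2: {}  — dead — no transitions
rest 'ddbb' ignored (set empty)
after full input: {}  (accept=7 not in)

Answer: REJECT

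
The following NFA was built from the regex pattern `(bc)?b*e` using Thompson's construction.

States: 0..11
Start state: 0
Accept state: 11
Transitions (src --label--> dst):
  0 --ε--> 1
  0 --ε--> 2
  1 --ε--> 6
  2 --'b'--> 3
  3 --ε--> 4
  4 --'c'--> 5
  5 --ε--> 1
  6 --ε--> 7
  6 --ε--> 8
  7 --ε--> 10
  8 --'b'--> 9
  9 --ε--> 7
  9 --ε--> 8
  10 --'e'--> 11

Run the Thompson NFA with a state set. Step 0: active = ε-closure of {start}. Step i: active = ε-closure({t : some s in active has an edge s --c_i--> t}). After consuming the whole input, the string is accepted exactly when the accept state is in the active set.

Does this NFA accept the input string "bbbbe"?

S₀ = ε-closure({0}) = {0,1,2,6,7,8,10}
'b' @ 1: {3,4,7,8,9,10}
'b' @ 2: {7,8,9,10}
'b' @ 3: {7,8,9,10}
'b' @ 4: {7,8,9,10}
'e' @ 5: {11}  ✓accept
end set {11} — state 11 in

Answer: ACCEPT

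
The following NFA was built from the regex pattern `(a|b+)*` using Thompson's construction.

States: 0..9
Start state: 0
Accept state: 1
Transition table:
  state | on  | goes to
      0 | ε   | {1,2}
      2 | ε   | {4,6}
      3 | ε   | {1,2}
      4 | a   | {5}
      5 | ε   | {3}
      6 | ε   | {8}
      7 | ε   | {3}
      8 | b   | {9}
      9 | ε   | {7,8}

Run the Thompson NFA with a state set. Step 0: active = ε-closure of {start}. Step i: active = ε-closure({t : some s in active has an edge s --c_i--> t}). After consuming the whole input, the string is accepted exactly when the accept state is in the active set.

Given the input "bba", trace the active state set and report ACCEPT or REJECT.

S₀ = ε-closure({0}) = {0,1,2,4,6,8}
'b' @ 1: {1,2,3,4,6,7,8,9}  [accepting]
'b' @ 2: {1,2,3,4,6,7,8,9}  [accepting]
'a' @ 3: {1,2,3,4,5,6,8}  [accepting]
end set {1,2,3,4,5,6,8} — state 1 in

Answer: ACCEPT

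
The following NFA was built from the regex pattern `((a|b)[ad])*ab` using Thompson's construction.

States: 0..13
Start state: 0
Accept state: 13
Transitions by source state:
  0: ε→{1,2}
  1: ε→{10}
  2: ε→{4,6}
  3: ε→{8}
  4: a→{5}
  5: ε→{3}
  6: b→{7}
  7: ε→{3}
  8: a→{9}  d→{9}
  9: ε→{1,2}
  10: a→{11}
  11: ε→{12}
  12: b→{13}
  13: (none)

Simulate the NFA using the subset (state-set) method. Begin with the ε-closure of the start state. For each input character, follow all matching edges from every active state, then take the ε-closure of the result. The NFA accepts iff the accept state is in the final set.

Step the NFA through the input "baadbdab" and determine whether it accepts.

Answer: ACCEPT

Trace:
start: ε-closure({0}) = {0,1,2,4,6,10}
'b' @ 1: {3,7,8}
'a' @ 2: {1,2,4,6,9,10}
'a' @ 3: {3,5,8,11,12}
'd' @ 4: {1,2,4,6,9,10}
'b' @ 5: {3,7,8}
'd' @ 6: {1,2,4,6,9,10}
'a' @ 7: {3,5,8,11,12}
'b' @ 8: {13}  ✓accept
after full input: {13}  (accept=13 in)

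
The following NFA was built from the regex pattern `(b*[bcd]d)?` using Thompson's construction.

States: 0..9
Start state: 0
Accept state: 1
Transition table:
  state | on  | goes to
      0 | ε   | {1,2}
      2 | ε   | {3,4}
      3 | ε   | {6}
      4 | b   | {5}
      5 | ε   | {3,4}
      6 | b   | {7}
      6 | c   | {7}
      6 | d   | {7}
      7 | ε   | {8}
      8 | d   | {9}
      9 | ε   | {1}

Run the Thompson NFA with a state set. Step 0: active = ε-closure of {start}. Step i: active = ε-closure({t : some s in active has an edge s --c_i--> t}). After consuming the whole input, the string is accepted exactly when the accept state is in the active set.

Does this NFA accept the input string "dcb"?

Answer: REJECT

Steps:
start: ε-closure({0}) = {0,1,2,3,4,6}
'd' @ 1: {7,8}
'c' @ 2: {}  — no active states
rest 'b' ignored (set empty)
final: {}; accept 1 not in set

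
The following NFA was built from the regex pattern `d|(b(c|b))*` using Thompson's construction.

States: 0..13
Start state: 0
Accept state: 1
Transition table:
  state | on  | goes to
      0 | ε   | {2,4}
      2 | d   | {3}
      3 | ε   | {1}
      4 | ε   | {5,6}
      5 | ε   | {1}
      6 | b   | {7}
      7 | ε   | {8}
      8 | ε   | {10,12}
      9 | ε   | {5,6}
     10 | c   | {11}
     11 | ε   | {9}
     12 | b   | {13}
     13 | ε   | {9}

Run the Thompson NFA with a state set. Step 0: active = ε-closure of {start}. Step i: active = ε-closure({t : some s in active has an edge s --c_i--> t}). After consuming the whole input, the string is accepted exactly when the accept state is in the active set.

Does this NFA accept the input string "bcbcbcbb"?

S₀ = ε-closure({0}) = {0,1,2,4,5,6}
'b' @ 1: {7,8,10,12}
'c' @ 2: {1,5,6,9,11}  (accept∈set)
'b' @ 3: {7,8,10,12}
'c' @ 4: {1,5,6,9,11}  (accept∈set)
'b' @ 5: {7,8,10,12}
'c' @ 6: {1,5,6,9,11}  (accept∈set)
'b' @ 7: {7,8,10,12}
'b' @ 8: {1,5,6,9,13}  (accept∈set)
end set {1,5,6,9,13} — state 1 in

Answer: ACCEPT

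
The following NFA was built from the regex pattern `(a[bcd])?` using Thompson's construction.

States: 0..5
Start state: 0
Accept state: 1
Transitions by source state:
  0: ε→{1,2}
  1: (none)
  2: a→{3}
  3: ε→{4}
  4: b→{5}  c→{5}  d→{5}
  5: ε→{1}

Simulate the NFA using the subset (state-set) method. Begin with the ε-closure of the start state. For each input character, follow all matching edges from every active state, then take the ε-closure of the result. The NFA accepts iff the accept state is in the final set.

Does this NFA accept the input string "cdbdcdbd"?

Answer: REJECT

Steps:
S₀ = ε-closure({0}) = {0,1,2}
'c' @ 1: {}  — state set empty
rest 'dbdcdbd' ignored (set empty)
after full input: {}  (accept=1 not in)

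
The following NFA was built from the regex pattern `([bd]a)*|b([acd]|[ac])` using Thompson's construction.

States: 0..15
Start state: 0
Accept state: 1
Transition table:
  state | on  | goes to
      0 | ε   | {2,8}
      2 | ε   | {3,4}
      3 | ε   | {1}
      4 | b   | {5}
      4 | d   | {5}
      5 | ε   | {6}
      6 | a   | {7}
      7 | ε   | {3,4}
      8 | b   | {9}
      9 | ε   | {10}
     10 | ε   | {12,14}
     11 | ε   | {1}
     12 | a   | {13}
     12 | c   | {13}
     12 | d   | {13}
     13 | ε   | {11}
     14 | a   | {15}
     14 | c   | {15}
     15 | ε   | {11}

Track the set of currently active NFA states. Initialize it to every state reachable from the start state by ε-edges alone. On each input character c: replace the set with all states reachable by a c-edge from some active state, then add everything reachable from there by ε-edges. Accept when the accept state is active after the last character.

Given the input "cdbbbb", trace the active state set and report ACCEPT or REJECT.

initial (ε-close {0}): {0,1,2,3,4,8}
'c' @ 1: {}  — state set empty
rest 'dbbbb' ignored (set empty)
end set {} — state 1 not in

Answer: REJECT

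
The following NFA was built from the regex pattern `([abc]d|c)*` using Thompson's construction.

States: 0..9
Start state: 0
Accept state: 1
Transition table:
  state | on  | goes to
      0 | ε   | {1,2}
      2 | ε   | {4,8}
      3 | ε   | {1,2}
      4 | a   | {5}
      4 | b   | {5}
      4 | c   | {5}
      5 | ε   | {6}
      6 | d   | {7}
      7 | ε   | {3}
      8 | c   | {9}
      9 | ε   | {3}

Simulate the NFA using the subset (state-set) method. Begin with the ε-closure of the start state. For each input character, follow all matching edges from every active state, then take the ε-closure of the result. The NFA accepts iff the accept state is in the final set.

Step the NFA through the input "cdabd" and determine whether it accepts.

start: ε-closure({0}) = {0,1,2,4,8}
'c' @ 1: {1,2,3,4,5,6,8,9}  [accepting]
'd' @ 2: {1,2,3,4,7,8}  [accepting]
'a' @ 3: {5,6}
'b' @ 4: {}  — state set empty
rest 'd' ignored (set empty)
after full input: {}  (accept=1 not in)

Answer: REJECT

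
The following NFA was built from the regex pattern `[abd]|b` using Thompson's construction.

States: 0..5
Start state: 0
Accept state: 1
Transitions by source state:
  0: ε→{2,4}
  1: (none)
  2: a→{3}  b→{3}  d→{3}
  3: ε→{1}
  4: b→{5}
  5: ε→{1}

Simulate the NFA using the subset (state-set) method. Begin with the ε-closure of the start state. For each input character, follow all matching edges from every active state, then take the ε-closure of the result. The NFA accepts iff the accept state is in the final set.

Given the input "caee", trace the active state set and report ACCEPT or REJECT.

Answer: REJECT

Derivation:
initial (ε-close {0}): {0,2,4}
'c' @ 1: {}  — dead — no transitions
rest 'aee' ignored (set empty)
after full input: {}  (accept=1 not in)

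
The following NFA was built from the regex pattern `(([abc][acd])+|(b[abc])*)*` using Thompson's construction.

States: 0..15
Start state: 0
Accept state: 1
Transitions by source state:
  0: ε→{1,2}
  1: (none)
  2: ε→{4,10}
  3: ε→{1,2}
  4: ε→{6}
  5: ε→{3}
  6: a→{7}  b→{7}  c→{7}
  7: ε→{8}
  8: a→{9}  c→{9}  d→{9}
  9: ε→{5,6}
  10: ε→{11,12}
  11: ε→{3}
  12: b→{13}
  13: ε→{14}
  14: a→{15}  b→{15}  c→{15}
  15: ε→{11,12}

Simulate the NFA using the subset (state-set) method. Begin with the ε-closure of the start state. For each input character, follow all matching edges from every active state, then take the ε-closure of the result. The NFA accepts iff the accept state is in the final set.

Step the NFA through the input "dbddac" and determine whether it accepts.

Answer: REJECT

Steps:
start: ε-closure({0}) = {0,1,2,3,4,6,10,11,12}
'd' @ 1: {}  — state set empty
rest 'bddac' ignored (set empty)
after full input: {}  (accept=1 not in)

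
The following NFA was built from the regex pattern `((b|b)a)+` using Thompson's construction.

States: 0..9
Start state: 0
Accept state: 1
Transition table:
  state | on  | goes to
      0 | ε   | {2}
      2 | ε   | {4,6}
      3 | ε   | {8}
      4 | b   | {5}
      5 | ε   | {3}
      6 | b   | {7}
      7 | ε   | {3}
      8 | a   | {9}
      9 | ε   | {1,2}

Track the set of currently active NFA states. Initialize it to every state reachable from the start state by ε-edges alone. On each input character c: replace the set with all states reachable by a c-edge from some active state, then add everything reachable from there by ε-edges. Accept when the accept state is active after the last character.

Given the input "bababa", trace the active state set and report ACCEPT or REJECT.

S₀ = ε-closure({0}) = {0,2,4,6}
'b' @ 1: {3,5,7,8}
'a' @ 2: {1,2,4,6,9}  (accept∈set)
'b' @ 3: {3,5,7,8}
'a' @ 4: {1,2,4,6,9}  (accept∈set)
'b' @ 5: {3,5,7,8}
'a' @ 6: {1,2,4,6,9}  (accept∈set)
after full input: {1,2,4,6,9}  (accept=1 in)

Answer: ACCEPT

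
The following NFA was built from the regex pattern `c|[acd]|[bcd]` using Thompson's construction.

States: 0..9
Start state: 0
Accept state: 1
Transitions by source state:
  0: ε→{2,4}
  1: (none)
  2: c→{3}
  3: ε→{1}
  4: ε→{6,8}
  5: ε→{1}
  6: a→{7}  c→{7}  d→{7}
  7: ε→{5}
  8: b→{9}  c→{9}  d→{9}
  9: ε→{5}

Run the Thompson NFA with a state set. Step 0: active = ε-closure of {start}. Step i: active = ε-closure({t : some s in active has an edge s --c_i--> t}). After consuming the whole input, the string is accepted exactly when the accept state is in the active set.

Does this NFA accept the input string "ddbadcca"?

Answer: REJECT

Trace:
start: ε-closure({0}) = {0,2,4,6,8}
'd' @ 1: {1,5,7,9}  (accept∈set)
'd' @ 2: {}  — dead — no transitions
rest 'badcca' ignored (set empty)
end set {} — state 1 not in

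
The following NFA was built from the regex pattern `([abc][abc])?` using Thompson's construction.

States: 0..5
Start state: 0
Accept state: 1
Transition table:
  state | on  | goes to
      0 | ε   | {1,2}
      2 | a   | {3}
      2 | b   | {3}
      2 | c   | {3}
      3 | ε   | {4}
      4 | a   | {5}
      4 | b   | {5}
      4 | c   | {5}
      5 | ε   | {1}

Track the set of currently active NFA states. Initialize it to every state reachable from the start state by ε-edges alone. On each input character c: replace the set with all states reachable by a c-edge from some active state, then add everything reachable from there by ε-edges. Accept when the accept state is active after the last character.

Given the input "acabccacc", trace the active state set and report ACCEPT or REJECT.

initial (ε-close {0}): {0,1,2}
'a' @ 1: {3,4}
'c' @ 2: {1,5}  ✓accept
'a' @ 3: {}  — state set empty
rest 'bccacc' ignored (set empty)
end set {} — state 1 not in

Answer: REJECT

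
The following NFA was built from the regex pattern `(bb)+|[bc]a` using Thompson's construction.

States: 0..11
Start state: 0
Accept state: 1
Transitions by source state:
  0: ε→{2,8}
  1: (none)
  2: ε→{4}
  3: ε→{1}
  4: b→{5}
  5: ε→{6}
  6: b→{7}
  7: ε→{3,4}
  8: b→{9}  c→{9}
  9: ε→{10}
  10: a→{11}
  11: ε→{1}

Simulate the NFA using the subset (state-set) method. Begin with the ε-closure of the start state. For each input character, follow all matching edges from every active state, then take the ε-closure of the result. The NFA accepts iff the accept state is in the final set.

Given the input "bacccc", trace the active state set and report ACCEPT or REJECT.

Answer: REJECT

Trace:
start: ε-closure({0}) = {0,2,4,8}
'b' @ 1: {5,6,9,10}
'a' @ 2: {1,11}  (accept∈set)
'c' @ 3: {}  — state set empty
rest 'ccc' ignored (set empty)
end set {} — state 1 not in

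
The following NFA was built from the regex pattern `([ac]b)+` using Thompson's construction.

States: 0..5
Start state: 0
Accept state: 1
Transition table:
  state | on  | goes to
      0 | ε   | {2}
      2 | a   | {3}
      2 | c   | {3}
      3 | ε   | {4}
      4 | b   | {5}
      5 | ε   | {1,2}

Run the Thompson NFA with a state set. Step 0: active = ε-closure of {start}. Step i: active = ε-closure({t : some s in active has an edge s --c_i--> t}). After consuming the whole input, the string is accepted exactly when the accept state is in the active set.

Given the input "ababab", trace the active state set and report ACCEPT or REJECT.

S₀ = ε-closure({0}) = {0,2}
'a' @ 1: {3,4}
'b' @ 2: {1,2,5}  [accepting]
'a' @ 3: {3,4}
'b' @ 4: {1,2,5}  [accepting]
'a' @ 5: {3,4}
'b' @ 6: {1,2,5}  [accepting]
final: {1,2,5}; accept 1 in set

Answer: ACCEPT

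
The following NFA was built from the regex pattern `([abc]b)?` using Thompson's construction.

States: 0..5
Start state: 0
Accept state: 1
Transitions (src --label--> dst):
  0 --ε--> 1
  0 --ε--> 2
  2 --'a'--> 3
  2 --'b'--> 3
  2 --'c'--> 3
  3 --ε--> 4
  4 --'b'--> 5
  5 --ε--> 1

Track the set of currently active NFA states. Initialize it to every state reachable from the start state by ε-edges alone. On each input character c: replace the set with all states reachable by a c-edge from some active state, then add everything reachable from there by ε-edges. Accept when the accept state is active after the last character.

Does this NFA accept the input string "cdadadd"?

initial (ε-close {0}): {0,1,2}
'c' @ 1: {3,4}
'd' @ 2: {}  — no active states
rest 'adadd' ignored (set empty)
end set {} — state 1 not in

Answer: REJECT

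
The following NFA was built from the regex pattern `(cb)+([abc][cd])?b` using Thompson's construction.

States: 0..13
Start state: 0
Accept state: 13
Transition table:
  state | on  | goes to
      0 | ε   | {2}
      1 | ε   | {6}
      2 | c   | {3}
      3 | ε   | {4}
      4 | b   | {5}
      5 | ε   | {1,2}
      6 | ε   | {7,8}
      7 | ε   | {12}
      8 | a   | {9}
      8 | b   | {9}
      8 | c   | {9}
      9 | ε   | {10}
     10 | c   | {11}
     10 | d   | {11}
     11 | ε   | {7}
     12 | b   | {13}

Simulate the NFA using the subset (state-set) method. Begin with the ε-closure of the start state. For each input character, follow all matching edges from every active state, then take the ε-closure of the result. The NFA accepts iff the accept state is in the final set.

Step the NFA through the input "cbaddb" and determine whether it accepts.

start: ε-closure({0}) = {0,2}
'c' @ 1: {3,4}
'b' @ 2: {1,2,5,6,7,8,12}
'a' @ 3: {9,10}
'd' @ 4: {7,11,12}
'd' @ 5: {}  — dead — no transitions
rest 'b' ignored (set empty)
final: {}; accept 13 not in set

Answer: REJECT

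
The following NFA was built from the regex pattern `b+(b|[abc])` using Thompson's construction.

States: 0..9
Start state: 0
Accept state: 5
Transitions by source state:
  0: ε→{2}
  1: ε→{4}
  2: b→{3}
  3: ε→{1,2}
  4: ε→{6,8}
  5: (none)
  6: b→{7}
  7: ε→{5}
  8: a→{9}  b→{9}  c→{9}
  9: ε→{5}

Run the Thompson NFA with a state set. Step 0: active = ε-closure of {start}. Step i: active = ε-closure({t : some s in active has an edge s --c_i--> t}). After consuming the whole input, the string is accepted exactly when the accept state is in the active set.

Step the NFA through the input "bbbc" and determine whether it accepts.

initial (ε-close {0}): {0,2}
'b' @ 1: {1,2,3,4,6,8}
'b' @ 2: {1,2,3,4,5,6,7,8,9}  (accept∈set)
'b' @ 3: {1,2,3,4,5,6,7,8,9}  (accept∈set)
'c' @ 4: {5,9}  (accept∈set)
end set {5,9} — state 5 in

Answer: ACCEPT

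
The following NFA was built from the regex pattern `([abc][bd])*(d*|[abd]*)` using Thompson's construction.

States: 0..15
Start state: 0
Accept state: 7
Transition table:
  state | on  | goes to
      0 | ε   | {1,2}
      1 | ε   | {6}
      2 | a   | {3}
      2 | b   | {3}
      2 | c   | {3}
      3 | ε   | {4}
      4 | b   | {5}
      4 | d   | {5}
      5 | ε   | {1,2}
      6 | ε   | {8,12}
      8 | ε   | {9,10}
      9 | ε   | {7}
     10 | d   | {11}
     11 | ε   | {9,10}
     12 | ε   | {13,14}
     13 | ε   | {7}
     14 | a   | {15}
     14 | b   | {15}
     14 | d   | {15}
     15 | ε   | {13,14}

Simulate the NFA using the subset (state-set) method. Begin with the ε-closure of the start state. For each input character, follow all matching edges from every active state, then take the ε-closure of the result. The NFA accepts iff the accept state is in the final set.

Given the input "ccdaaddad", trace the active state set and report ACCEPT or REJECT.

Answer: REJECT

Trace:
start: ε-closure({0}) = {0,1,2,6,7,8,9,10,12,13,14}
'c' @ 1: {3,4}
'c' @ 2: {}  — no active states
rest 'daaddad' ignored (set empty)
final: {}; accept 7 not in set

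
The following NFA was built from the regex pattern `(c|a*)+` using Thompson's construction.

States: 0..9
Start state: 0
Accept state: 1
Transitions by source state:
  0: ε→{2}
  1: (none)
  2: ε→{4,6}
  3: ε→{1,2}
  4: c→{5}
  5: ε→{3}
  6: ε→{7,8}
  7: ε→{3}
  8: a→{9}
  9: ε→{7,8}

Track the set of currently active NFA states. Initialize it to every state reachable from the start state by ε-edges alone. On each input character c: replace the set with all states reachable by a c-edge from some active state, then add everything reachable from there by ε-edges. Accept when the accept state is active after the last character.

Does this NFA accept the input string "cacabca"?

Answer: REJECT

Steps:
S₀ = ε-closure({0}) = {0,1,2,3,4,6,7,8}
'c' @ 1: {1,2,3,4,5,6,7,8}  (accept∈set)
'a' @ 2: {1,2,3,4,6,7,8,9}  (accept∈set)
'c' @ 3: {1,2,3,4,5,6,7,8}  (accept∈set)
'a' @ 4: {1,2,3,4,6,7,8,9}  (accept∈set)
'b' @ 5: {}  — no active states
rest 'ca' ignored (set empty)
final: {}; accept 1 not in set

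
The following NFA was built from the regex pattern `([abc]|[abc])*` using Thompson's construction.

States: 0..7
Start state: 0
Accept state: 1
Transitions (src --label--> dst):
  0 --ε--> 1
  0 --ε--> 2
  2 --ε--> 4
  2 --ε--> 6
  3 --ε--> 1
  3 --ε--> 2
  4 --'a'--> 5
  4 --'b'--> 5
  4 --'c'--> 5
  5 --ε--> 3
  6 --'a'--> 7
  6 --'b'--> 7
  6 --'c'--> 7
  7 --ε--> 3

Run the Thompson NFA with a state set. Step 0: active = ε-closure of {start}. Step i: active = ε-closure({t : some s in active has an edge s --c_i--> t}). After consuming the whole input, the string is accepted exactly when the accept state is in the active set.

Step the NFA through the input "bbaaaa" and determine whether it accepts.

Answer: ACCEPT

Derivation:
initial (ε-close {0}): {0,1,2,4,6}
'b' @ 1: {1,2,3,4,5,6,7}  [accepting]
'b' @ 2: {1,2,3,4,5,6,7}  [accepting]
'a' @ 3: {1,2,3,4,5,6,7}  [accepting]
'a' @ 4: {1,2,3,4,5,6,7}  [accepting]
'a' @ 5: {1,2,3,4,5,6,7}  [accepting]
'a' @ 6: {1,2,3,4,5,6,7}  [accepting]
after full input: {1,2,3,4,5,6,7}  (accept=1 in)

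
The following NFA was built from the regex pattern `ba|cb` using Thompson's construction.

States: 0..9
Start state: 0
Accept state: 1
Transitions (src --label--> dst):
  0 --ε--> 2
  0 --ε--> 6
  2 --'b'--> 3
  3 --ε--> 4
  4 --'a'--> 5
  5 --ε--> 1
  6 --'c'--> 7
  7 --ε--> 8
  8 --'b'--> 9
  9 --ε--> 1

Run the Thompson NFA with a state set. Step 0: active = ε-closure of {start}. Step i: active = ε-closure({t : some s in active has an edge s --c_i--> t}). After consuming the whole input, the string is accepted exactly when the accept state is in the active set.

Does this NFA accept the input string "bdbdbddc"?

start: ε-closure({0}) = {0,2,6}
'b' @ 1: {3,4}
'd' @ 2: {}  — no active states
rest 'bdbddc' ignored (set empty)
end set {} — state 1 not in

Answer: REJECT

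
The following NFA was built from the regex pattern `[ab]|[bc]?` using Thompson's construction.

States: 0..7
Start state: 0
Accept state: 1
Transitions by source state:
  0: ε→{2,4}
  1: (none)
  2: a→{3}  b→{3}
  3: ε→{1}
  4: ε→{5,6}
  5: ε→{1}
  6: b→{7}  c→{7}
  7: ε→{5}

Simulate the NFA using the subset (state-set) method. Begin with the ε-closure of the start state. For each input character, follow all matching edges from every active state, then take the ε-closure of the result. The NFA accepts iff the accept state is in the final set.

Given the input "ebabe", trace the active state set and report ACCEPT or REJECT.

S₀ = ε-closure({0}) = {0,1,2,4,5,6}
'e' @ 1: {}  — no active states
rest 'babe' ignored (set empty)
end set {} — state 1 not in

Answer: REJECT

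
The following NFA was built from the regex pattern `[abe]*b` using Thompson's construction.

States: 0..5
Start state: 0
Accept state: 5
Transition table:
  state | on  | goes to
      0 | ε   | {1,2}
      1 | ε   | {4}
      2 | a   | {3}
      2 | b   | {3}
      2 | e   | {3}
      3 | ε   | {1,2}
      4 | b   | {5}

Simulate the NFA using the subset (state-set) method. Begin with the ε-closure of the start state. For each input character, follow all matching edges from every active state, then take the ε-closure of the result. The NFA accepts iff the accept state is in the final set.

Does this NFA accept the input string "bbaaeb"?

Answer: ACCEPT

Steps:
S₀ = ε-closure({0}) = {0,1,2,4}
'b' @ 1: {1,2,3,4,5}  ✓accept
'b' @ 2: {1,2,3,4,5}  ✓accept
'a' @ 3: {1,2,3,4}
'a' @ 4: {1,2,3,4}
'e' @ 5: {1,2,3,4}
'b' @ 6: {1,2,3,4,5}  ✓accept
final: {1,2,3,4,5}; accept 5 in set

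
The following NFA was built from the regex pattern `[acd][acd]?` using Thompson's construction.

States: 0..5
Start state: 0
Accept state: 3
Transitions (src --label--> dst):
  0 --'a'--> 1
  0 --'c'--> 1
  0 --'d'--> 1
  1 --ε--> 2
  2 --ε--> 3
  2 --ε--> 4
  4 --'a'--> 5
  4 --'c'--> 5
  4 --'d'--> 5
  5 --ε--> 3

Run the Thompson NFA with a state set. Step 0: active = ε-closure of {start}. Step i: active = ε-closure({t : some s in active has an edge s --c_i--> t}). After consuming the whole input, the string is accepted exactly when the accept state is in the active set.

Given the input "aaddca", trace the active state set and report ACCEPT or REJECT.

start: ε-closure({0}) = {0}
'a' @ 1: {1,2,3,4}  (accept∈set)
'a' @ 2: {3,5}  (accept∈set)
'd' @ 3: {}  — no active states
rest 'dca' ignored (set empty)
final: {}; accept 3 not in set

Answer: REJECT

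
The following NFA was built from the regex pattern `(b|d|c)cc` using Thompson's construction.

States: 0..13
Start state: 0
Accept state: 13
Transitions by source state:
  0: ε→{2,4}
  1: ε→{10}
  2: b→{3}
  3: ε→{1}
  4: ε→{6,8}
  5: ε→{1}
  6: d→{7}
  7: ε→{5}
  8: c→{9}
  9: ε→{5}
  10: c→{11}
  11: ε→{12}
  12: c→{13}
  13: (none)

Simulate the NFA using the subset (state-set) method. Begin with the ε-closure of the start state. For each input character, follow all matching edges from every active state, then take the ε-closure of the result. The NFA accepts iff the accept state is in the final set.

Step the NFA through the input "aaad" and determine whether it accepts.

start: ε-closure({0}) = {0,2,4,6,8}
'a' @ 1: {}  — no active states
rest 'aad' ignored (set empty)
final: {}; accept 13 not in set

Answer: REJECT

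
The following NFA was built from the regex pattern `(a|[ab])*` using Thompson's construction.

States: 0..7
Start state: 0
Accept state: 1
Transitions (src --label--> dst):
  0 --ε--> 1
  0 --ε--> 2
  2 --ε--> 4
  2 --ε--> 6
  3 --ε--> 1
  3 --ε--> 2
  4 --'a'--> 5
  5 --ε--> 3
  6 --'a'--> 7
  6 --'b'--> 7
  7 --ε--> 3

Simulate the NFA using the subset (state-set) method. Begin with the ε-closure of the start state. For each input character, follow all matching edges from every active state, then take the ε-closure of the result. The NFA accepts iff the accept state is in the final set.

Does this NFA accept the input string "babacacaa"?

Answer: REJECT

Steps:
initial (ε-close {0}): {0,1,2,4,6}
'b' @ 1: {1,2,3,4,6,7}  ✓accept
'a' @ 2: {1,2,3,4,5,6,7}  ✓accept
'b' @ 3: {1,2,3,4,6,7}  ✓accept
'a' @ 4: {1,2,3,4,5,6,7}  ✓accept
'c' @ 5: {}  — state set empty
rest 'acaa' ignored (set empty)
end set {} — state 1 not in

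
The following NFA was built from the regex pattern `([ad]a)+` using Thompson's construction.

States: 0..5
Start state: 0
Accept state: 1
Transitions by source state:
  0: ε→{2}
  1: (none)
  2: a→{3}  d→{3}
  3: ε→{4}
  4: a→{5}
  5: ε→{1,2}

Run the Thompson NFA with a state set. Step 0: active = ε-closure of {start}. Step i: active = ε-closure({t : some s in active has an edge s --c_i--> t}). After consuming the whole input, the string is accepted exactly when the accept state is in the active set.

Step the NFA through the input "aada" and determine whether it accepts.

S₀ = ε-closure({0}) = {0,2}
'a' @ 1: {3,4}
'a' @ 2: {1,2,5}  (accept∈set)
'd' @ 3: {3,4}
'a' @ 4: {1,2,5}  (accept∈set)
final: {1,2,5}; accept 1 in set

Answer: ACCEPT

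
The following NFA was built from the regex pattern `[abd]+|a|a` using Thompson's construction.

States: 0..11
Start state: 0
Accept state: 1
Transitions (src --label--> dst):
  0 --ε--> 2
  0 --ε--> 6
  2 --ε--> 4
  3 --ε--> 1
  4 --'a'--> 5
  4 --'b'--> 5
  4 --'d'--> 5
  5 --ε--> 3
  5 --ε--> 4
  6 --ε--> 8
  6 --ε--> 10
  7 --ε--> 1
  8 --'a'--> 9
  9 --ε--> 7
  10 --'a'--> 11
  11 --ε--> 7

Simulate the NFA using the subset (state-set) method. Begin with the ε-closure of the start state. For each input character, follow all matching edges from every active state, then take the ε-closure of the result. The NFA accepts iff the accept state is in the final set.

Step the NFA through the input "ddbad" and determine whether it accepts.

initial (ε-close {0}): {0,2,4,6,8,10}
'd' @ 1: {1,3,4,5}  ✓accept
'd' @ 2: {1,3,4,5}  ✓accept
'b' @ 3: {1,3,4,5}  ✓accept
'a' @ 4: {1,3,4,5}  ✓accept
'd' @ 5: {1,3,4,5}  ✓accept
final: {1,3,4,5}; accept 1 in set

Answer: ACCEPT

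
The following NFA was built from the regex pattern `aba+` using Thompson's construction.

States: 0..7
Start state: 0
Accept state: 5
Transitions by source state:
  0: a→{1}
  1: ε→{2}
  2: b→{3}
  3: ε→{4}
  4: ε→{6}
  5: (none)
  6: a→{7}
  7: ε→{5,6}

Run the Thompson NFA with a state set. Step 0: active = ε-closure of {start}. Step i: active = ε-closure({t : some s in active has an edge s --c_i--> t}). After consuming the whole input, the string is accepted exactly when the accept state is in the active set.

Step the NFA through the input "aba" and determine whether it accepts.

Answer: ACCEPT

Derivation:
start: ε-closure({0}) = {0}
'a' @ 1: {1,2}
'b' @ 2: {3,4,6}
'a' @ 3: {5,6,7}  (accept∈set)
final: {5,6,7}; accept 5 in set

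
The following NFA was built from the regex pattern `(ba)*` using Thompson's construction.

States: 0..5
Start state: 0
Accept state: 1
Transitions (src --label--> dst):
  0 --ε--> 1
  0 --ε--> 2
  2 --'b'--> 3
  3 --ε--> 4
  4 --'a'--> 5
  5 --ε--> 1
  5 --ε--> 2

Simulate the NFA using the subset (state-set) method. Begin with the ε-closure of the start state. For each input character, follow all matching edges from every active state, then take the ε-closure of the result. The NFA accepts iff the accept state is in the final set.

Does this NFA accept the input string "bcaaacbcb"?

Answer: REJECT

Trace:
start: ε-closure({0}) = {0,1,2}
'b' @ 1: {3,4}
'c' @ 2: {}  — state set empty
rest 'aaacbcb' ignored (set empty)
after full input: {}  (accept=1 not in)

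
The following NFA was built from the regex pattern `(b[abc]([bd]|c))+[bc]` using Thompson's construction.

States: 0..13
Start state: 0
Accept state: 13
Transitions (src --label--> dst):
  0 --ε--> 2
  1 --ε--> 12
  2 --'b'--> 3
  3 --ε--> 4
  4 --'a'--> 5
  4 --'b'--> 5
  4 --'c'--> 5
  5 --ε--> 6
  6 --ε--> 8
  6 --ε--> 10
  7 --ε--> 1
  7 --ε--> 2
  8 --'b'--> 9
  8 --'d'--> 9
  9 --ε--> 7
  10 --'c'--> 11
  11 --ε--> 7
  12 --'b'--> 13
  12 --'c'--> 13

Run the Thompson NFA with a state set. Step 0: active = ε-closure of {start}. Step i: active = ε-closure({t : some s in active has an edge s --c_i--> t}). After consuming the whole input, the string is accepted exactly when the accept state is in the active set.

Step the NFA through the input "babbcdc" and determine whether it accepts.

Answer: ACCEPT

Trace:
S₀ = ε-closure({0}) = {0,2}
'b' @ 1: {3,4}
'a' @ 2: {5,6,8,10}
'b' @ 3: {1,2,7,9,12}
'b' @ 4: {3,4,13}  [accepting]
'c' @ 5: {5,6,8,10}
'd' @ 6: {1,2,7,9,12}
'c' @ 7: {13}  [accepting]
final: {13}; accept 13 in set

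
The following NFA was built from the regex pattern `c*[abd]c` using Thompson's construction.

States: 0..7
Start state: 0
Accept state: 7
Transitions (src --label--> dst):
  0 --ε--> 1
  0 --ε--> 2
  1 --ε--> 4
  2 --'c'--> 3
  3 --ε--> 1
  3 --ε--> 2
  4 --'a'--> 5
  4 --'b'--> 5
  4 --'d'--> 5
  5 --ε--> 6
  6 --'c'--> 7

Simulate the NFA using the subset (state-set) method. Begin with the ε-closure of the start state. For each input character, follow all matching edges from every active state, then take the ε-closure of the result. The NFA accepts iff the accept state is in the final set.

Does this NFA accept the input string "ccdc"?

Answer: ACCEPT

Steps:
initial (ε-close {0}): {0,1,2,4}
'c' @ 1: {1,2,3,4}
'c' @ 2: {1,2,3,4}
'd' @ 3: {5,6}
'c' @ 4: {7}  ✓accept
end set {7} — state 7 in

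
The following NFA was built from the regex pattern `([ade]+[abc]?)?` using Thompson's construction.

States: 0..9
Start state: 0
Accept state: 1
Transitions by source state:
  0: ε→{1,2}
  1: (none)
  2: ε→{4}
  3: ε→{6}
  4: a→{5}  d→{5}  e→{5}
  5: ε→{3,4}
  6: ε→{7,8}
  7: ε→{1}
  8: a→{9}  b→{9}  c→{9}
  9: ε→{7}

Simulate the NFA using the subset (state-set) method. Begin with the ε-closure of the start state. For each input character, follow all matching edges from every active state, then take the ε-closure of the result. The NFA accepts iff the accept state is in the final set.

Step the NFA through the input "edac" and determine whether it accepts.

S₀ = ε-closure({0}) = {0,1,2,4}
'e' @ 1: {1,3,4,5,6,7,8}  [accepting]
'd' @ 2: {1,3,4,5,6,7,8}  [accepting]
'a' @ 3: {1,3,4,5,6,7,8,9}  [accepting]
'c' @ 4: {1,7,9}  [accepting]
final: {1,7,9}; accept 1 in set

Answer: ACCEPT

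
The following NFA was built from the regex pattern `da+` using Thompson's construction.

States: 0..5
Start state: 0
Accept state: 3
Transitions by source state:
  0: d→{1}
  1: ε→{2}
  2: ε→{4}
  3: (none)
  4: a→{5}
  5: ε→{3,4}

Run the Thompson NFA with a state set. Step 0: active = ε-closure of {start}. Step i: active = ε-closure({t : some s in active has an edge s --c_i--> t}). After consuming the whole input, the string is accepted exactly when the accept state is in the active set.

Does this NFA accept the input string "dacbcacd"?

Answer: REJECT

Trace:
start: ε-closure({0}) = {0}
'd' @ 1: {1,2,4}
'a' @ 2: {3,4,5}  ✓accept
'c' @ 3: {}  — no active states
rest 'bcacd' ignored (set empty)
end set {} — state 3 not in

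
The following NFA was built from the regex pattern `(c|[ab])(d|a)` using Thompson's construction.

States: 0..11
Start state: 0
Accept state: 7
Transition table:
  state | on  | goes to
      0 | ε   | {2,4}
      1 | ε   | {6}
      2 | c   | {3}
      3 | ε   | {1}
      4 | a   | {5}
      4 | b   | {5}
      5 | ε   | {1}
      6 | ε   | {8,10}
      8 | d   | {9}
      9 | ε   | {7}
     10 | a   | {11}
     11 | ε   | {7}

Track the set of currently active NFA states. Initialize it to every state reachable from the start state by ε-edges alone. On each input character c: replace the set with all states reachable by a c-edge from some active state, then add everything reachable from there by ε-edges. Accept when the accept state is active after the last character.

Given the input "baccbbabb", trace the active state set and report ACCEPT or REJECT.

Answer: REJECT

Trace:
S₀ = ε-closure({0}) = {0,2,4}
'b' @ 1: {1,5,6,8,10}
'a' @ 2: {7,11}  ✓accept
'c' @ 3: {}  — dead — no transitions
rest 'cbbabb' ignored (set empty)
after full input: {}  (accept=7 not in)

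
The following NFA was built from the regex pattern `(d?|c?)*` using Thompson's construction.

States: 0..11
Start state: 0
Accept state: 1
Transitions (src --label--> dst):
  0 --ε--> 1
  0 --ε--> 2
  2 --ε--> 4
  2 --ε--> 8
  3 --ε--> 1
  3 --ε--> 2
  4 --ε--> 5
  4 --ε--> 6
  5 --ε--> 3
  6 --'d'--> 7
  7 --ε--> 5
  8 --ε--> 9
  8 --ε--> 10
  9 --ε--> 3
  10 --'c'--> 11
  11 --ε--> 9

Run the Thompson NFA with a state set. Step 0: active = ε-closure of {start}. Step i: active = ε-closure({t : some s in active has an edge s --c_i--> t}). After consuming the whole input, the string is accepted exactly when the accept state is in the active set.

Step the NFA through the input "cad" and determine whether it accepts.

Answer: REJECT

Trace:
initial (ε-close {0}): {0,1,2,3,4,5,6,8,9,10}
'c' @ 1: {1,2,3,4,5,6,8,9,10,11}  (accept∈set)
'a' @ 2: {}  — no active states
rest 'd' ignored (set empty)
end set {} — state 1 not in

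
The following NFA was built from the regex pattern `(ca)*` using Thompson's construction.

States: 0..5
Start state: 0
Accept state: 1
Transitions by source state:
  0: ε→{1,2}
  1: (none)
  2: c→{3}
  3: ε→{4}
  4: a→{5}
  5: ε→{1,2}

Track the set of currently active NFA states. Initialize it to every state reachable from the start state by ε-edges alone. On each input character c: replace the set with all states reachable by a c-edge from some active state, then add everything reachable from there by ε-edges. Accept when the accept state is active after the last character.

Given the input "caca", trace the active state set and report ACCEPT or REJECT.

S₀ = ε-closure({0}) = {0,1,2}
'c' @ 1: {3,4}
'a' @ 2: {1,2,5}  ✓accept
'c' @ 3: {3,4}
'a' @ 4: {1,2,5}  ✓accept
after full input: {1,2,5}  (accept=1 in)

Answer: ACCEPT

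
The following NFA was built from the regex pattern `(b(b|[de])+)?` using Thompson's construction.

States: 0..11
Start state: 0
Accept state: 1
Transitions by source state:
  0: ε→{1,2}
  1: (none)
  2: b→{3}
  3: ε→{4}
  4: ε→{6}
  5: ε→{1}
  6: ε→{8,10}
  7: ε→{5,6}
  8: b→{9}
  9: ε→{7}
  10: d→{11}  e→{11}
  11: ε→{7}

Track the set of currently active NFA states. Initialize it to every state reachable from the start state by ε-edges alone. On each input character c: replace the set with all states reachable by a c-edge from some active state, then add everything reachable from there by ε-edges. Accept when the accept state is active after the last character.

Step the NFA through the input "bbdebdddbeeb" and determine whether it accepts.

Answer: ACCEPT

Derivation:
initial (ε-close {0}): {0,1,2}
'b' @ 1: {3,4,6,8,10}
'b' @ 2: {1,5,6,7,8,9,10}  ✓accept
'd' @ 3: {1,5,6,7,8,10,11}  ✓accept
'e' @ 4: {1,5,6,7,8,10,11}  ✓accept
'b' @ 5: {1,5,6,7,8,9,10}  ✓accept
'd' @ 6: {1,5,6,7,8,10,11}  ✓accept
'd' @ 7: {1,5,6,7,8,10,11}  ✓accept
'd' @ 8: {1,5,6,7,8,10,11}  ✓accept
'b' @ 9: {1,5,6,7,8,9,10}  ✓accept
'e' @ 10: {1,5,6,7,8,10,11}  ✓accept
'e' @ 11: {1,5,6,7,8,10,11}  ✓accept
'b' @ 12: {1,5,6,7,8,9,10}  ✓accept
final: {1,5,6,7,8,9,10}; accept 1 in set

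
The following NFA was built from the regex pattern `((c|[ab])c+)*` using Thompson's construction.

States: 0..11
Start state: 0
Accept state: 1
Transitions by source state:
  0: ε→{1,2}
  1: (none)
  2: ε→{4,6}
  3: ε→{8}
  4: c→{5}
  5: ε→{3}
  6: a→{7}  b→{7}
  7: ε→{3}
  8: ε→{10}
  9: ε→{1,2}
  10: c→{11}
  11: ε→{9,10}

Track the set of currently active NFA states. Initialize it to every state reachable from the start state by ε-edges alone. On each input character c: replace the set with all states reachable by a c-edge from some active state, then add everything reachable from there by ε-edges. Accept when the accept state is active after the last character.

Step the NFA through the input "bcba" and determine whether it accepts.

Answer: REJECT

Trace:
S₀ = ε-closure({0}) = {0,1,2,4,6}
'b' @ 1: {3,7,8,10}
'c' @ 2: {1,2,4,6,9,10,11}  ✓accept
'b' @ 3: {3,7,8,10}
'a' @ 4: {}  — state set empty
end set {} — state 1 not in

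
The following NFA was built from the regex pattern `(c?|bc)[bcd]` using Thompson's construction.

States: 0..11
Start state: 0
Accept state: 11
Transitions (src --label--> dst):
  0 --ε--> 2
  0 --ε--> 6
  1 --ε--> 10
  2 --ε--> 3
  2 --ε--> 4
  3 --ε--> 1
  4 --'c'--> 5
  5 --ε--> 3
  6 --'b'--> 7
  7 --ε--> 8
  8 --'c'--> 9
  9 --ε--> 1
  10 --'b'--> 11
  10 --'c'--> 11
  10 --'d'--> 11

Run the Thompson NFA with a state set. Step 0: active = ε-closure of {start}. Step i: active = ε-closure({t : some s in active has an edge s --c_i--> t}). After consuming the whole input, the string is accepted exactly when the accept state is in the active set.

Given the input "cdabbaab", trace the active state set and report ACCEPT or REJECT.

Answer: REJECT

Derivation:
initial (ε-close {0}): {0,1,2,3,4,6,10}
'c' @ 1: {1,3,5,10,11}  (accept∈set)
'd' @ 2: {11}  (accept∈set)
'a' @ 3: {}  — no active states
rest 'bbaab' ignored (set empty)
final: {}; accept 11 not in set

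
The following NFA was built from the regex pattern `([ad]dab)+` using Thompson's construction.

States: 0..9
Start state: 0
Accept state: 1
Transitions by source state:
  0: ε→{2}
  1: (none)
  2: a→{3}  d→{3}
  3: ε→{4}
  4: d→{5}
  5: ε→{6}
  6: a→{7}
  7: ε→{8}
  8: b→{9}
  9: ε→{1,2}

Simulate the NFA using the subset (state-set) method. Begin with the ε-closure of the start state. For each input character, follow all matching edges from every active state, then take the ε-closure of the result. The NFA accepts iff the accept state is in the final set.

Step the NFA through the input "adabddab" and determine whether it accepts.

initial (ε-close {0}): {0,2}
'a' @ 1: {3,4}
'd' @ 2: {5,6}
'a' @ 3: {7,8}
'b' @ 4: {1,2,9}  [accepting]
'd' @ 5: {3,4}
'd' @ 6: {5,6}
'a' @ 7: {7,8}
'b' @ 8: {1,2,9}  [accepting]
end set {1,2,9} — state 1 in

Answer: ACCEPT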